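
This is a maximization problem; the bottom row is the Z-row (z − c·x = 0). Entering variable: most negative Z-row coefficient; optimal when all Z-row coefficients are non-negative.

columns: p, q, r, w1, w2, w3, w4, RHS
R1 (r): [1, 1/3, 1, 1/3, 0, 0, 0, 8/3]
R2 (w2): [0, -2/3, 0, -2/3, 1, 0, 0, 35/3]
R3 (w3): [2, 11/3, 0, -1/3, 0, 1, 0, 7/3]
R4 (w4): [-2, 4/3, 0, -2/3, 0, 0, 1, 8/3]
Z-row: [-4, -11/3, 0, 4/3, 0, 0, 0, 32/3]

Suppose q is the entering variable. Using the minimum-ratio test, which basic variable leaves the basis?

w3

Column q entries and ratios — r: (8/3)/(1/3) = 8; w2: -2/3 ≤ 0, skip; w3: (7/3)/(11/3) = 7/11; w4: (8/3)/(4/3) = 2.
Smallest ratio is 7/11 in the row of w3, so w3 leaves.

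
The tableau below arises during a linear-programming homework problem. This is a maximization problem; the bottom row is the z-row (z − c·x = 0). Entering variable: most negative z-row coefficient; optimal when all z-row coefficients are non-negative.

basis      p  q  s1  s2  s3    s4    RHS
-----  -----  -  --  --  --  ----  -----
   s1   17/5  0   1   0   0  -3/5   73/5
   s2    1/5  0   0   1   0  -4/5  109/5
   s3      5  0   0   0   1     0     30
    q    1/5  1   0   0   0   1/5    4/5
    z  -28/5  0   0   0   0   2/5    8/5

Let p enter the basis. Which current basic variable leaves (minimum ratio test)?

q

Column p entries and ratios — s1: (73/5)/(17/5) = 73/17; s2: (109/5)/(1/5) = 109; s3: 30/5 = 6; q: (4/5)/(1/5) = 4.
Smallest ratio is 4 in the row of q, so q leaves.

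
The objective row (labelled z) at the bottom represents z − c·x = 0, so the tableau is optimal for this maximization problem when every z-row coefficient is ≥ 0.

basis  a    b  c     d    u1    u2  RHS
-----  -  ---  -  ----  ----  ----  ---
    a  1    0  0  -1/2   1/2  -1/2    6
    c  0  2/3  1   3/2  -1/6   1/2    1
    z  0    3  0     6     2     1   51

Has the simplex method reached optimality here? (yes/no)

yes

Every z-row coefficient is ≥ 0, so the tableau is optimal.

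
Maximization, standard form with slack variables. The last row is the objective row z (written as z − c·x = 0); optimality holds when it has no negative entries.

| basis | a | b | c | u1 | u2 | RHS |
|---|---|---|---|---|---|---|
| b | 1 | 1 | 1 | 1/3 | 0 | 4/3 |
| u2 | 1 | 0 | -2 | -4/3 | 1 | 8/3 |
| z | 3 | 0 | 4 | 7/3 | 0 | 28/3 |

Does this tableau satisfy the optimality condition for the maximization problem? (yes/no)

yes

Every z-row coefficient is ≥ 0, so the tableau is optimal.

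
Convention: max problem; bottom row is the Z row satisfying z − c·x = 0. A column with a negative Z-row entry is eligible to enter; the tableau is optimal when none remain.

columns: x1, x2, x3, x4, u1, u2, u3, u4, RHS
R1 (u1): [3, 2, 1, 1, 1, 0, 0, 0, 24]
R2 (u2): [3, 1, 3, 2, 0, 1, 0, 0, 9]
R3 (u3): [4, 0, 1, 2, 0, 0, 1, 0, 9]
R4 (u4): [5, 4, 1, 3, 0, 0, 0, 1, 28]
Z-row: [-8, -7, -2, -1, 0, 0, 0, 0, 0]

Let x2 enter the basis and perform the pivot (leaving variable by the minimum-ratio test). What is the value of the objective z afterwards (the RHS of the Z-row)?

49

Ratio test on column x2 — row 1: 24/2 = 12; row 2: 9/1 = 9; row 3: entry 0 ≤ 0; row 4: 28/4 = 7. Minimum is 7 at row 4 (u4 leaves); pivot element 4.
Pivot on row 4; the Z-row RHS becomes 0 − (-7)·7 = 49.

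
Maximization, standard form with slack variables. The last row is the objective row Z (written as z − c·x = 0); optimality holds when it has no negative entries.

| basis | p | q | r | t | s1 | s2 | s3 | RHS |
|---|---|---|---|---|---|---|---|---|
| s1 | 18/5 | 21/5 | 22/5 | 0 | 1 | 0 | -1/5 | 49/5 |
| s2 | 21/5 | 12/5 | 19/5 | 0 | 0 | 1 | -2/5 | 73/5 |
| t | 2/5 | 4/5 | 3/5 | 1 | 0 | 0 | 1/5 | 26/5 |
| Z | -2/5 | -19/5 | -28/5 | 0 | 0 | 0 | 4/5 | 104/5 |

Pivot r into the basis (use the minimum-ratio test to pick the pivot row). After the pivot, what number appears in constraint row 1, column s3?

-1/22

Ratio test on column r — row 1: (49/5)/(22/5) = 49/22; row 2: (73/5)/(19/5) = 73/19; row 3: (26/5)/(3/5) = 26/3. Minimum is 49/22 at row 1 (s1 leaves); pivot element 22/5.
Divide row 1 by 22/5; eliminate column r from the other rows.
In the new row 1, the s3 entry is the old entry divided by the pivot: (-1/5)/(22/5) = -1/22.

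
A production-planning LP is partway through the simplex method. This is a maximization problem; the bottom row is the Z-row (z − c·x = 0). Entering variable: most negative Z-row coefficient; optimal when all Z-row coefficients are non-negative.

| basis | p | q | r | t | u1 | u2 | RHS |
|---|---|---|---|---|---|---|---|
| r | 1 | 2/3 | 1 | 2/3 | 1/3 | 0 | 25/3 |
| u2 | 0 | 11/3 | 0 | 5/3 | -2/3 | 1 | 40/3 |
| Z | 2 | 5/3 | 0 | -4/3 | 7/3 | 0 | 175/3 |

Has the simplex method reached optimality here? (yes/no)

no

The Z-row has a negative entry -4/3 in column t, so it is not optimal.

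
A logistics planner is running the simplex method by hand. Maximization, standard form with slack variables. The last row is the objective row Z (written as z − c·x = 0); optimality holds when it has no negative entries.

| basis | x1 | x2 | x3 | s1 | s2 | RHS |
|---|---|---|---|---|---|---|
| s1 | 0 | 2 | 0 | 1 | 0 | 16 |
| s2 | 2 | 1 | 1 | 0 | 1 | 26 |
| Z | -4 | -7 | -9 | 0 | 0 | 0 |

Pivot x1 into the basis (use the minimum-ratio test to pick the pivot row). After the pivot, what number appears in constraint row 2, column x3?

Ratio test on column x1 — row 1: entry 0 ≤ 0; row 2: 26/2 = 13. Minimum is 13 at row 2 (s2 leaves); pivot element 2.
Divide row 2 by 2; eliminate column x1 from the other rows.
In the new row 2, the x3 entry is the old entry divided by the pivot: 1/2 = 1/2.

1/2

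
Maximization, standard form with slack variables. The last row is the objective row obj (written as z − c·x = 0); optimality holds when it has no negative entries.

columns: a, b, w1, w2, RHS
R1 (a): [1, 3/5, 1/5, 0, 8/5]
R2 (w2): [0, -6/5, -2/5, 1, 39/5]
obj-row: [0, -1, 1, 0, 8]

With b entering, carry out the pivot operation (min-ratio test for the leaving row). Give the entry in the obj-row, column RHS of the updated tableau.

Ratio test on column b — row 1: (8/5)/(3/5) = 8/3; row 2: entry -6/5 ≤ 0. Minimum is 8/3 at row 1 (a leaves); pivot element 3/5.
Divide row 1 by 3/5; eliminate column b from the other rows.
obj-row update in column RHS: 8 − (-1)·(8/3) = 32/3.

32/3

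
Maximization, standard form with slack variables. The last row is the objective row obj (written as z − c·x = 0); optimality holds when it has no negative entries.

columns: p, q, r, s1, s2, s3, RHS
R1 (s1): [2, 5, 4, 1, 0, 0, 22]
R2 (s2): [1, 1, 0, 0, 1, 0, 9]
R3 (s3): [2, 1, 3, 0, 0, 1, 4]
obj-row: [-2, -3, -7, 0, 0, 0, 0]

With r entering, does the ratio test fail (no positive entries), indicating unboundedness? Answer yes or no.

Column r has positive entries in row(s) 1, 3, so the ratio test bounds it — not unbounded.

no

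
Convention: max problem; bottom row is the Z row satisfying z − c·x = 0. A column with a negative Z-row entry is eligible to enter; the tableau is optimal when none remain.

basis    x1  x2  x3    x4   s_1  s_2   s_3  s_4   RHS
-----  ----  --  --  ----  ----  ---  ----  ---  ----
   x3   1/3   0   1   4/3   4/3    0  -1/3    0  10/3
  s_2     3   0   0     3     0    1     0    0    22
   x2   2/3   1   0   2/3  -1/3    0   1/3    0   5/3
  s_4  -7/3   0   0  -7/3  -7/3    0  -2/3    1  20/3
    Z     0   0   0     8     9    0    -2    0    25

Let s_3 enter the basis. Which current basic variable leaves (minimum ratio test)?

Column s_3 entries and ratios — x3: -1/3 ≤ 0, skip; s_2: 0 ≤ 0, skip; x2: (5/3)/(1/3) = 5; s_4: -2/3 ≤ 0, skip.
Smallest ratio is 5 in the row of x2, so x2 leaves.

x2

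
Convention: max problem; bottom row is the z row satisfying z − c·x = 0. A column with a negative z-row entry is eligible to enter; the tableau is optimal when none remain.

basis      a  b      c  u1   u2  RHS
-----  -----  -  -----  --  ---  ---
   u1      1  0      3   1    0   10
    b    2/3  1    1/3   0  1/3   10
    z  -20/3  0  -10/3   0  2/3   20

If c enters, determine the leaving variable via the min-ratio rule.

u1

Column c entries and ratios — u1: 10/3 = 10/3; b: 10/(1/3) = 30.
Smallest ratio is 10/3 in the row of u1, so u1 leaves.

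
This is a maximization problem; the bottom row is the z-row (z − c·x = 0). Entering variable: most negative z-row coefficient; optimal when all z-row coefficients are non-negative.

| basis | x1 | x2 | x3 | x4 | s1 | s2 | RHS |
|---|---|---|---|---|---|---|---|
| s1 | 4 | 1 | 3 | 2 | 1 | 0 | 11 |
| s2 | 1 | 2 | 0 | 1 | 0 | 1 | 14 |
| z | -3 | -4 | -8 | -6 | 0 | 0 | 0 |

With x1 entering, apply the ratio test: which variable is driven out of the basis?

s1

Column x1 entries and ratios — s1: 11/4 = 11/4; s2: 14/1 = 14.
Smallest ratio is 11/4 in the row of s1, so s1 leaves.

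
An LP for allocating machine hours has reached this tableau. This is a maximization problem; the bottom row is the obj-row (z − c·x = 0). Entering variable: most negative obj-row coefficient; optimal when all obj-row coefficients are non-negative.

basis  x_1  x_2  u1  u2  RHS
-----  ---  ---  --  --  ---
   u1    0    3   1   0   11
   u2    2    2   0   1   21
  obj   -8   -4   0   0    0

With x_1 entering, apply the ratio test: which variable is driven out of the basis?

u2

Column x_1 entries and ratios — u1: 0 ≤ 0, skip; u2: 21/2 = 21/2.
Smallest ratio is 21/2 in the row of u2, so u2 leaves.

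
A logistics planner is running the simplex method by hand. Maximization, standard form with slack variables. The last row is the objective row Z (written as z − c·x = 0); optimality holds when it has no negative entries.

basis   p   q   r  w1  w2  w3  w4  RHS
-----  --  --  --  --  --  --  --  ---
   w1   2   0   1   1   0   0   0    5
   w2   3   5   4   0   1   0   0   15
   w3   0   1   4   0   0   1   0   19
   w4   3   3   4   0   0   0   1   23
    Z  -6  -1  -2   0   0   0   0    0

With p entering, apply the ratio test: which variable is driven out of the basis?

w1

Column p entries and ratios — w1: 5/2 = 5/2; w2: 15/3 = 5; w3: 0 ≤ 0, skip; w4: 23/3 = 23/3.
Smallest ratio is 5/2 in the row of w1, so w1 leaves.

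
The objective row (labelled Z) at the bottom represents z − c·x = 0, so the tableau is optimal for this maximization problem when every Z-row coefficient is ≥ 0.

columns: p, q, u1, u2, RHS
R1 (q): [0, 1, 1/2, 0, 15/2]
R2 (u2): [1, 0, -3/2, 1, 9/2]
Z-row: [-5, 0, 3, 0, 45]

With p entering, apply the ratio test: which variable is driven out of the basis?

u2

Column p entries and ratios — q: 0 ≤ 0, skip; u2: (9/2)/1 = 9/2.
Smallest ratio is 9/2 in the row of u2, so u2 leaves.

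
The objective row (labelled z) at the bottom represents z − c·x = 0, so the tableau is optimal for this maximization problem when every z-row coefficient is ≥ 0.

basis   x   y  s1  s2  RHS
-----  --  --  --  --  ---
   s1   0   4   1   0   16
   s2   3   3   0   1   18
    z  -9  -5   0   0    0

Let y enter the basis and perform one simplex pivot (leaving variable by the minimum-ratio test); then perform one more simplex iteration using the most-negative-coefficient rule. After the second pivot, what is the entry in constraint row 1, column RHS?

Ratio test on column y — row 1: 16/4 = 4; row 2: 18/3 = 6. Minimum is 4 at row 1 (s1 leaves); pivot element 4.
Divide row 1 by 4; eliminate column y from the other rows.
Second iteration: most negative z-row entry is -9 in column x, so x enters.
Ratio test on column x — row 1: entry 0 ≤ 0; row 2: 6/3 = 2. Minimum is 2 at row 2 (s2 leaves); pivot element 3.
Divide row 2 by 3; eliminate column x from the other rows.
After both pivots, the entry at constraint row 1, column RHS is 4.

4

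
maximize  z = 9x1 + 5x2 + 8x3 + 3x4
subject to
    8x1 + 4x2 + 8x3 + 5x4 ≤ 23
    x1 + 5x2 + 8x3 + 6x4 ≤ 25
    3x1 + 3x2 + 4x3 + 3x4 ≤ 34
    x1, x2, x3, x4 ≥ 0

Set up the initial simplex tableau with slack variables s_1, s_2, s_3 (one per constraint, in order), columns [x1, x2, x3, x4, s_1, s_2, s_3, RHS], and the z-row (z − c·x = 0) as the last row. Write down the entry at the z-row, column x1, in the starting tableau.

The z-row carries the negated objective coefficients: the x1 entry is -9.

-9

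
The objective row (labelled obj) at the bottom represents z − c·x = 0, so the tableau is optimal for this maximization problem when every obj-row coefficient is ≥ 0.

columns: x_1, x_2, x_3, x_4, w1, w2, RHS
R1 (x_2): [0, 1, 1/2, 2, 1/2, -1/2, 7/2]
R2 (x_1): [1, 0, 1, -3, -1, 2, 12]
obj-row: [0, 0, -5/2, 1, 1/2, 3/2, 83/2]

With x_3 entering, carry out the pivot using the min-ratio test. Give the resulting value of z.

59

Ratio test on column x_3 — row 1: (7/2)/(1/2) = 7; row 2: 12/1 = 12. Minimum is 7 at row 1 (x_2 leaves); pivot element 1/2.
Pivot on row 1; the obj-row RHS becomes 83/2 − (-5/2)·7 = 59.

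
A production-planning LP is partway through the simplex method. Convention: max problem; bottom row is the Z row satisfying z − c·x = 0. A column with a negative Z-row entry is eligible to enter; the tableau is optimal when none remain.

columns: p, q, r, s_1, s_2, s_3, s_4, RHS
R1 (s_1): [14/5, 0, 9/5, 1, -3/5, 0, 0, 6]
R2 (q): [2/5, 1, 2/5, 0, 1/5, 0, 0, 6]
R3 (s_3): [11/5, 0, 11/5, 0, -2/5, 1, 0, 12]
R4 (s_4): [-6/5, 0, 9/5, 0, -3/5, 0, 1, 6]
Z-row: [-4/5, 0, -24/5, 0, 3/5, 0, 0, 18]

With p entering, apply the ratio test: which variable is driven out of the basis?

Column p entries and ratios — s_1: 6/(14/5) = 15/7; q: 6/(2/5) = 15; s_3: 12/(11/5) = 60/11; s_4: -6/5 ≤ 0, skip.
Smallest ratio is 15/7 in the row of s_1, so s_1 leaves.

s_1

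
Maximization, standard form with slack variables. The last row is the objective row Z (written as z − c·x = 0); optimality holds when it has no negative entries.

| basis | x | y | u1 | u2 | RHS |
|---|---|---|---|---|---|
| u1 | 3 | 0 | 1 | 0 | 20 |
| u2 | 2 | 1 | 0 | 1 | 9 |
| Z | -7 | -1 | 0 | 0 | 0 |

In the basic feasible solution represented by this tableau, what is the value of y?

0

y is not in the basis, so in the current basic feasible solution y = 0.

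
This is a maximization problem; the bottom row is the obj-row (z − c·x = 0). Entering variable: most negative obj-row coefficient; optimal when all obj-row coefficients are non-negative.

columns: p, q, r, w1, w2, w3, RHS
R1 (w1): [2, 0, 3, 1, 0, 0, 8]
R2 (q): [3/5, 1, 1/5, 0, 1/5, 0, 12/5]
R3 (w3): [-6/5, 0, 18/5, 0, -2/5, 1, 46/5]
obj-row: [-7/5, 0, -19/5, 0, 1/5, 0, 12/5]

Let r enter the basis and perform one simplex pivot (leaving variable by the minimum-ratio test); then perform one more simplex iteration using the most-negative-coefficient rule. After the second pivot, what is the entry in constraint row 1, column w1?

1/3

Ratio test on column r — row 1: 8/3 = 8/3; row 2: (12/5)/(1/5) = 12; row 3: (46/5)/(18/5) = 23/9. Minimum is 23/9 at row 3 (w3 leaves); pivot element 18/5.
Divide row 3 by 18/5; eliminate column r from the other rows.
Second iteration: most negative obj-row entry is -8/3 in column p, so p enters.
Ratio test on column p — row 1: (1/3)/3 = 1/9; row 2: (17/9)/(2/3) = 17/6; row 3: entry -1/3 ≤ 0. Minimum is 1/9 at row 1 (w1 leaves); pivot element 3.
Divide row 1 by 3; eliminate column p from the other rows.
After both pivots, the entry at constraint row 1, column w1 is 1/3.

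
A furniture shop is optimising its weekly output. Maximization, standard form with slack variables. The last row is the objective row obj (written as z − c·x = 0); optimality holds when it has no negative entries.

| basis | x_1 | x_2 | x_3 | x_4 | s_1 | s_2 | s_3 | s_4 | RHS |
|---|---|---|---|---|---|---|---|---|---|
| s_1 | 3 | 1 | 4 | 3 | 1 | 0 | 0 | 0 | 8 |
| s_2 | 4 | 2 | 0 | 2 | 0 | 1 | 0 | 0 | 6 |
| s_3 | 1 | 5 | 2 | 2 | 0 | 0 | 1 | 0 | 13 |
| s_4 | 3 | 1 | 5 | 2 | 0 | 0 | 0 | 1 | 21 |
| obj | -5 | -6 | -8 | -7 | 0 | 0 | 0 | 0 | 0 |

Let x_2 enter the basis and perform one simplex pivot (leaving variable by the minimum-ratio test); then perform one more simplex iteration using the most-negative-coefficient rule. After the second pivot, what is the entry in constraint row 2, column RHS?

2

Ratio test on column x_2 — row 1: 8/1 = 8; row 2: 6/2 = 3; row 3: 13/5 = 13/5; row 4: 21/1 = 21. Minimum is 13/5 at row 3 (s_3 leaves); pivot element 5.
Divide row 3 by 5; eliminate column x_2 from the other rows.
Second iteration: most negative obj-row entry is -28/5 in column x_3, so x_3 enters.
Ratio test on column x_3 — row 1: (27/5)/(18/5) = 3/2; row 2: entry -4/5 ≤ 0; row 3: (13/5)/(2/5) = 13/2; row 4: (92/5)/(23/5) = 4. Minimum is 3/2 at row 1 (s_1 leaves); pivot element 18/5.
Divide row 1 by 18/5; eliminate column x_3 from the other rows.
After both pivots, the entry at constraint row 2, column RHS is 2.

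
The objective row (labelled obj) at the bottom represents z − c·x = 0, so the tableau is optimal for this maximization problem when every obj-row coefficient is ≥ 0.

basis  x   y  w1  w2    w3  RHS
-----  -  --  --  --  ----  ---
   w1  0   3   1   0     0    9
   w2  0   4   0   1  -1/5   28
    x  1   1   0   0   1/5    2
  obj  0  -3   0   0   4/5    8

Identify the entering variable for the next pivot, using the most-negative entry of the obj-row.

y

Negative obj-row entries: y: -3.
The most negative is -3 in column y, so y enters.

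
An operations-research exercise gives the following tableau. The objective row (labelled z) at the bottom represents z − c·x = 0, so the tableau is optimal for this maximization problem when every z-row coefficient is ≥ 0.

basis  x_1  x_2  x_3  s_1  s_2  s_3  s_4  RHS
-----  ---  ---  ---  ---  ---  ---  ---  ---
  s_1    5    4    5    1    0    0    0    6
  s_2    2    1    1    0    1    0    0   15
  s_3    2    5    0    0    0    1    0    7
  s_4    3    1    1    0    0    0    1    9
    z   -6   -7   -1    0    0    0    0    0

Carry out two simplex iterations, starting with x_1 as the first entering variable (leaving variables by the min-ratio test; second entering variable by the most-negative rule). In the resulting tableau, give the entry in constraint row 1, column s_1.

Ratio test on column x_1 — row 1: 6/5 = 6/5; row 2: 15/2 = 15/2; row 3: 7/2 = 7/2; row 4: 9/3 = 3. Minimum is 6/5 at row 1 (s_1 leaves); pivot element 5.
Divide row 1 by 5; eliminate column x_1 from the other rows.
Second iteration: most negative z-row entry is -11/5 in column x_2, so x_2 enters.
Ratio test on column x_2 — row 1: (6/5)/(4/5) = 3/2; row 2: entry -3/5 ≤ 0; row 3: (23/5)/(17/5) = 23/17; row 4: entry -7/5 ≤ 0. Minimum is 23/17 at row 3 (s_3 leaves); pivot element 17/5.
Divide row 3 by 17/5; eliminate column x_2 from the other rows.
After both pivots, the entry at constraint row 1, column s_1 is 5/17.

5/17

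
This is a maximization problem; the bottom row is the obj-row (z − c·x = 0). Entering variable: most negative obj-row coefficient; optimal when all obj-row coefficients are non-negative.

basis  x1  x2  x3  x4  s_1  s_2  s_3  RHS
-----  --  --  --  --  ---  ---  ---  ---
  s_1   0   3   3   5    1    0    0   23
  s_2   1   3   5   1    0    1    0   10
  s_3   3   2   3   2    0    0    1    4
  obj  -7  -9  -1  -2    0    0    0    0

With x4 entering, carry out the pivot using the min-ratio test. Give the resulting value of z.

Ratio test on column x4 — row 1: 23/5 = 23/5; row 2: 10/1 = 10; row 3: 4/2 = 2. Minimum is 2 at row 3 (s_3 leaves); pivot element 2.
Pivot on row 3; the obj-row RHS becomes 0 − (-2)·2 = 4.

4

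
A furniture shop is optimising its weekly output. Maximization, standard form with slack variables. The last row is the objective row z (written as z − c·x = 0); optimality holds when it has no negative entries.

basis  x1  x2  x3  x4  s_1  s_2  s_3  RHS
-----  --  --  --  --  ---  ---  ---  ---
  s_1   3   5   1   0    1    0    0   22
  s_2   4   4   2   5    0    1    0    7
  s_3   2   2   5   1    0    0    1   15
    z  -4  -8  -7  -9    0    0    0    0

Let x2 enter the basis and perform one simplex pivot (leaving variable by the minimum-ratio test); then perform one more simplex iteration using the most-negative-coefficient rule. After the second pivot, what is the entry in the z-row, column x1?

Ratio test on column x2 — row 1: 22/5 = 22/5; row 2: 7/4 = 7/4; row 3: 15/2 = 15/2. Minimum is 7/4 at row 2 (s_2 leaves); pivot element 4.
Divide row 2 by 4; eliminate column x2 from the other rows.
Second iteration: most negative z-row entry is -3 in column x3, so x3 enters.
Ratio test on column x3 — row 1: entry -3/2 ≤ 0; row 2: (7/4)/(1/2) = 7/2; row 3: (23/2)/4 = 23/8. Minimum is 23/8 at row 3 (s_3 leaves); pivot element 4.
Divide row 3 by 4; eliminate column x3 from the other rows.
After both pivots, the entry at the z-row, column x1 is 4.

4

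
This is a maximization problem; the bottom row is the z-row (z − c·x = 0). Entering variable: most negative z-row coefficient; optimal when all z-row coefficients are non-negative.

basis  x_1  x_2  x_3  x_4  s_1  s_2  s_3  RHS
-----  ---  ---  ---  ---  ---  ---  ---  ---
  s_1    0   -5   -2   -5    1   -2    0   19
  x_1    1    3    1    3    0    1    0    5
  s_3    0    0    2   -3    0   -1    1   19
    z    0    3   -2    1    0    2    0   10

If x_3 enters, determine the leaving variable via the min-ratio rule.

Column x_3 entries and ratios — s_1: -2 ≤ 0, skip; x_1: 5/1 = 5; s_3: 19/2 = 19/2.
Smallest ratio is 5 in the row of x_1, so x_1 leaves.

x_1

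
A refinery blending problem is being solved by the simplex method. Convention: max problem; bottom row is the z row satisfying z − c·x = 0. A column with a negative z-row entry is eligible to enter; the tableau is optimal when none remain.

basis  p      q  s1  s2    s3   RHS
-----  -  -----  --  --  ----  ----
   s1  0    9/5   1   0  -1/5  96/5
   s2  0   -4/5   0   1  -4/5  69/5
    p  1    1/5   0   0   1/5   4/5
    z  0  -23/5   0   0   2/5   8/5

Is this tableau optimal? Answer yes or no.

The z-row has a negative entry -23/5 in column q, so it is not optimal.

no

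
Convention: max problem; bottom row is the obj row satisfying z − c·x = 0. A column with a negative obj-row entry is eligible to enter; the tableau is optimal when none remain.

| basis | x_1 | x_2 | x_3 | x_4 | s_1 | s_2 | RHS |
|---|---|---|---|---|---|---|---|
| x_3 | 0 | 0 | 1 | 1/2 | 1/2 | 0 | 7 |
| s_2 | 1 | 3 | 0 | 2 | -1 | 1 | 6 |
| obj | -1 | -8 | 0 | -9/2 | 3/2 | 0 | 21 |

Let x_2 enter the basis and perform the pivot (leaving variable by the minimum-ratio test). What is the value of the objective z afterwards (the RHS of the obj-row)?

37

Ratio test on column x_2 — row 1: entry 0 ≤ 0; row 2: 6/3 = 2. Minimum is 2 at row 2 (s_2 leaves); pivot element 3.
Pivot on row 2; the obj-row RHS becomes 21 − (-8)·2 = 37.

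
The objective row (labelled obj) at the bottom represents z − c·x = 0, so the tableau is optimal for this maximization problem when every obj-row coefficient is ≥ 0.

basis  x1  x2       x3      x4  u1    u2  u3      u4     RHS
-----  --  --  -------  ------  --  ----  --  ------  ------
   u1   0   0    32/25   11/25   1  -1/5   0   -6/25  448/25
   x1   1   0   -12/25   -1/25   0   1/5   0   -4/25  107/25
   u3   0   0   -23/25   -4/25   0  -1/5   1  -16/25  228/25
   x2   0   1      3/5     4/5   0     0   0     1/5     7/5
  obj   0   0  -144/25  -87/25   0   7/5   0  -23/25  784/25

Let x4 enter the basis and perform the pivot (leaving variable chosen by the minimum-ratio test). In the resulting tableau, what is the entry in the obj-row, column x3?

Ratio test on column x4 — row 1: (448/25)/(11/25) = 448/11; row 2: entry -1/25 ≤ 0; row 3: entry -4/25 ≤ 0; row 4: (7/5)/(4/5) = 7/4. Minimum is 7/4 at row 4 (x2 leaves); pivot element 4/5.
Divide row 4 by 4/5; eliminate column x4 from the other rows.
obj-row update in column x3: -144/25 − (-87/25)·(3/4) = -63/20.

-63/20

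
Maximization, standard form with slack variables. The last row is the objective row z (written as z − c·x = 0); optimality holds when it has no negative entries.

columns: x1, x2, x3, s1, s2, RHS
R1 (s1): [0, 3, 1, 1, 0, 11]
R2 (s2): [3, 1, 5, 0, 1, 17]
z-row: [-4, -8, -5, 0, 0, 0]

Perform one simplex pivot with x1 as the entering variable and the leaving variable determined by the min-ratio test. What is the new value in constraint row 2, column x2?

Ratio test on column x1 — row 1: entry 0 ≤ 0; row 2: 17/3 = 17/3. Minimum is 17/3 at row 2 (s2 leaves); pivot element 3.
Divide row 2 by 3; eliminate column x1 from the other rows.
In the new row 2, the x2 entry is the old entry divided by the pivot: 1/3 = 1/3.

1/3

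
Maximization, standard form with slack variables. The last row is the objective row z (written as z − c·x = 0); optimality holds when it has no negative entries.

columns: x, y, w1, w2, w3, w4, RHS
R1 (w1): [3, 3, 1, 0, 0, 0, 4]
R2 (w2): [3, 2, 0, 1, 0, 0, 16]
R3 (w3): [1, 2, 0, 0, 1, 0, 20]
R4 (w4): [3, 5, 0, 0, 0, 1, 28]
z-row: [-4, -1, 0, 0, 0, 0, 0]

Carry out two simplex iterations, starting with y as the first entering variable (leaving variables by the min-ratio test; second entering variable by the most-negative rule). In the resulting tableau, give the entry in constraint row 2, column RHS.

12

Ratio test on column y — row 1: 4/3 = 4/3; row 2: 16/2 = 8; row 3: 20/2 = 10; row 4: 28/5 = 28/5. Minimum is 4/3 at row 1 (w1 leaves); pivot element 3.
Divide row 1 by 3; eliminate column y from the other rows.
Second iteration: most negative z-row entry is -3 in column x, so x enters.
Ratio test on column x — row 1: (4/3)/1 = 4/3; row 2: (40/3)/1 = 40/3; row 3: entry -1 ≤ 0; row 4: entry -2 ≤ 0. Minimum is 4/3 at row 1 (y leaves); pivot element 1.
Divide row 1 by 1; eliminate column x from the other rows.
After both pivots, the entry at constraint row 2, column RHS is 12.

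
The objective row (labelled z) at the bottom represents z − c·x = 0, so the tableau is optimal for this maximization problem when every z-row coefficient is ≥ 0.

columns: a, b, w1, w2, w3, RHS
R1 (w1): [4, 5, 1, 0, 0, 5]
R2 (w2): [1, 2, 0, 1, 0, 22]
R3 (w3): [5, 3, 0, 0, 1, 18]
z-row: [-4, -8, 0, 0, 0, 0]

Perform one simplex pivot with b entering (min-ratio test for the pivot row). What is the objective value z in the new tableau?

8

Ratio test on column b — row 1: 5/5 = 1; row 2: 22/2 = 11; row 3: 18/3 = 6. Minimum is 1 at row 1 (w1 leaves); pivot element 5.
Pivot on row 1; the z-row RHS becomes 0 − (-8)·1 = 8.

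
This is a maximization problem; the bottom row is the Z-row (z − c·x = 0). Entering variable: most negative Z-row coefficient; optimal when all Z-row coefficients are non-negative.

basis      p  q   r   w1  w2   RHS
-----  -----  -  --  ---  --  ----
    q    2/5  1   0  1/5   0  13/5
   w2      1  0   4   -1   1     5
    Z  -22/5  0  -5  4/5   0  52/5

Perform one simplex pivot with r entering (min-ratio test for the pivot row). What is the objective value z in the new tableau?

333/20

Ratio test on column r — row 1: entry 0 ≤ 0; row 2: 5/4 = 5/4. Minimum is 5/4 at row 2 (w2 leaves); pivot element 4.
Pivot on row 2; the Z-row RHS becomes 52/5 − (-5)·(5/4) = 333/20.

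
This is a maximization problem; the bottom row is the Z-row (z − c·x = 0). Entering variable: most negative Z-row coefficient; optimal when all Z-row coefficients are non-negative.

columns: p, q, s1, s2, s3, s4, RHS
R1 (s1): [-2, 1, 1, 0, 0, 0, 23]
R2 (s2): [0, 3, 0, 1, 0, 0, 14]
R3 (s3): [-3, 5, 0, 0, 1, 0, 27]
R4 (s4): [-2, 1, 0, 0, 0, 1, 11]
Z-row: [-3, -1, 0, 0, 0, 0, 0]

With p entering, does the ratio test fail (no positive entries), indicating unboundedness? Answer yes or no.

yes

Every constraint-row entry in column p is ≤ 0, so increasing p is unbounded.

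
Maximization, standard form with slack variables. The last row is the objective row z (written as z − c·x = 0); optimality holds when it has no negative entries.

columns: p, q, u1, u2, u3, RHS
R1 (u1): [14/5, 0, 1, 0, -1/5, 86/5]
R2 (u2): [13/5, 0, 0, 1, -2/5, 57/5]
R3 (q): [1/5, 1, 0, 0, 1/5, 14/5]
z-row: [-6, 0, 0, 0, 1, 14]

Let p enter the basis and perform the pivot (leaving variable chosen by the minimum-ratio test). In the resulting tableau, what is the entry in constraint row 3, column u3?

Ratio test on column p — row 1: (86/5)/(14/5) = 43/7; row 2: (57/5)/(13/5) = 57/13; row 3: (14/5)/(1/5) = 14. Minimum is 57/13 at row 2 (u2 leaves); pivot element 13/5.
Divide row 2 by 13/5; eliminate column p from the other rows.
Row 3 update in column u3: 1/5 − (1/5)·(-2/13) = 3/13.

3/13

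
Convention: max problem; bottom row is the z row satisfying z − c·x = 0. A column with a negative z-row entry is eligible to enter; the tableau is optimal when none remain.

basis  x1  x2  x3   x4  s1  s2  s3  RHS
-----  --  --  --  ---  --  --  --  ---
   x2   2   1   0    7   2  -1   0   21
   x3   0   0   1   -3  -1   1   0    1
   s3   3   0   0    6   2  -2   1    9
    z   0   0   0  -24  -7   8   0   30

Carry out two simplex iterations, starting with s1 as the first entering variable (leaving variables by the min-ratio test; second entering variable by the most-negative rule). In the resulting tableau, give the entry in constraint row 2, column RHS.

11/2

Ratio test on column s1 — row 1: 21/2 = 21/2; row 2: entry -1 ≤ 0; row 3: 9/2 = 9/2. Minimum is 9/2 at row 3 (s3 leaves); pivot element 2.
Divide row 3 by 2; eliminate column s1 from the other rows.
Second iteration: most negative z-row entry is -3 in column x4, so x4 enters.
Ratio test on column x4 — row 1: 12/1 = 12; row 2: entry 0 ≤ 0; row 3: (9/2)/3 = 3/2. Minimum is 3/2 at row 3 (s1 leaves); pivot element 3.
Divide row 3 by 3; eliminate column x4 from the other rows.
After both pivots, the entry at constraint row 2, column RHS is 11/2.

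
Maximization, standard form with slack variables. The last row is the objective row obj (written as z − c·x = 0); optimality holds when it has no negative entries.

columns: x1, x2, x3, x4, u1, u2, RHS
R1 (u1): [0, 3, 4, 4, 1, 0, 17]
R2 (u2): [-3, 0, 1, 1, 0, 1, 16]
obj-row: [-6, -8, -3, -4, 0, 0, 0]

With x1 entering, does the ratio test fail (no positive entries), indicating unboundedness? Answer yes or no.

yes

Every constraint-row entry in column x1 is ≤ 0, so increasing x1 is unbounded.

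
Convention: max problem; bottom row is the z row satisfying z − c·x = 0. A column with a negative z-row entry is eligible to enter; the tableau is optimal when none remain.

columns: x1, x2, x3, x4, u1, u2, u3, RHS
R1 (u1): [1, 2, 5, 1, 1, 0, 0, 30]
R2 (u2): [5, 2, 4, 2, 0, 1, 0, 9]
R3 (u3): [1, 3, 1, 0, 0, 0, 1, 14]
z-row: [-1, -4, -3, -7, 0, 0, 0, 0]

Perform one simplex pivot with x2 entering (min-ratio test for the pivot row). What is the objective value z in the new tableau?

Ratio test on column x2 — row 1: 30/2 = 15; row 2: 9/2 = 9/2; row 3: 14/3 = 14/3. Minimum is 9/2 at row 2 (u2 leaves); pivot element 2.
Pivot on row 2; the z-row RHS becomes 0 − (-4)·(9/2) = 18.

18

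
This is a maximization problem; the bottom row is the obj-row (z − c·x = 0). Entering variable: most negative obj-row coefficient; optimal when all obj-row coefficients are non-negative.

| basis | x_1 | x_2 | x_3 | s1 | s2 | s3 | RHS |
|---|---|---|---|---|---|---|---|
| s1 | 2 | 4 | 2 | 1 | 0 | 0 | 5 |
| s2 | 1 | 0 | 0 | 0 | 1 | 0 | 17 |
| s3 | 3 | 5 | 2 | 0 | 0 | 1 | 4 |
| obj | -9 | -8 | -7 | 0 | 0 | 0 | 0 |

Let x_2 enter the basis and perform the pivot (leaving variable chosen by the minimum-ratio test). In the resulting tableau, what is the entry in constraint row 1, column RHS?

Ratio test on column x_2 — row 1: 5/4 = 5/4; row 2: entry 0 ≤ 0; row 3: 4/5 = 4/5. Minimum is 4/5 at row 3 (s3 leaves); pivot element 5.
Divide row 3 by 5; eliminate column x_2 from the other rows.
Row 1 update in column RHS: 5 − 4·(4/5) = 9/5.

9/5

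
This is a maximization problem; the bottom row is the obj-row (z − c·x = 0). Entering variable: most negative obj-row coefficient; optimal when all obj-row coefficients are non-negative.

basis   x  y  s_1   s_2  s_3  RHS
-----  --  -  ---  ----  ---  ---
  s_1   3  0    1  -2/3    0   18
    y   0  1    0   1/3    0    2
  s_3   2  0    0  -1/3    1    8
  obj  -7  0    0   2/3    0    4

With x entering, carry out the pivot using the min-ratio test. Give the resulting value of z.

32

Ratio test on column x — row 1: 18/3 = 6; row 2: entry 0 ≤ 0; row 3: 8/2 = 4. Minimum is 4 at row 3 (s_3 leaves); pivot element 2.
Pivot on row 3; the obj-row RHS becomes 4 − (-7)·4 = 32.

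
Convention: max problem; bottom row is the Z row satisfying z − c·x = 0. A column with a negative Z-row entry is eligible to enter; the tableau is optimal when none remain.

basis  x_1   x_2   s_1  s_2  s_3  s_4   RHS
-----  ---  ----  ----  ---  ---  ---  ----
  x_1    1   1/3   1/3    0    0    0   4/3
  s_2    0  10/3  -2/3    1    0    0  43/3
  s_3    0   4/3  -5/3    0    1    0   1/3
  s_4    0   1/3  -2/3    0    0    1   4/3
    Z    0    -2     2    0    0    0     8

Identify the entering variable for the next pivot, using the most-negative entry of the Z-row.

Negative Z-row entries: x_2: -2.
The most negative is -2 in column x_2, so x_2 enters.

x_2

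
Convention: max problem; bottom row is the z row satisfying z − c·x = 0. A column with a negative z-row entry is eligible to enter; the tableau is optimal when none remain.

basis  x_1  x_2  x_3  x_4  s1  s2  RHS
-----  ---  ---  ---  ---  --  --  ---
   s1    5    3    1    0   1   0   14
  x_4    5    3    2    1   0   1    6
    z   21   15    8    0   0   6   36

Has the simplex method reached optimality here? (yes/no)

Every z-row coefficient is ≥ 0, so the tableau is optimal.

yes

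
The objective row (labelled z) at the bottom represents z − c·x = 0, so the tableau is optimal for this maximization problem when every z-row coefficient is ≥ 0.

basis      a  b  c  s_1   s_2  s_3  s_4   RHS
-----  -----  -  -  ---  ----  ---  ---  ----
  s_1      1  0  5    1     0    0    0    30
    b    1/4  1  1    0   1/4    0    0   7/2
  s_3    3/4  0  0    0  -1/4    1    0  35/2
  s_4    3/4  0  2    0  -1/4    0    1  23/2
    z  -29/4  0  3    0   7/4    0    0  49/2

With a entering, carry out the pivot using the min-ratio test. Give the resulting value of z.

126

Ratio test on column a — row 1: 30/1 = 30; row 2: (7/2)/(1/4) = 14; row 3: (35/2)/(3/4) = 70/3; row 4: (23/2)/(3/4) = 46/3. Minimum is 14 at row 2 (b leaves); pivot element 1/4.
Pivot on row 2; the z-row RHS becomes 49/2 − (-29/4)·14 = 126.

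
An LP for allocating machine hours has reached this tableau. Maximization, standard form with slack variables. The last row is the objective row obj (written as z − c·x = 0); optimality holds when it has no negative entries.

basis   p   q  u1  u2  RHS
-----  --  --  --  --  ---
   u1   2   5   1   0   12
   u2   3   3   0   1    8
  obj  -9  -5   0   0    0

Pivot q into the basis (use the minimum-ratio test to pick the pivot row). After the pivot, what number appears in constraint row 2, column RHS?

4/5

Ratio test on column q — row 1: 12/5 = 12/5; row 2: 8/3 = 8/3. Minimum is 12/5 at row 1 (u1 leaves); pivot element 5.
Divide row 1 by 5; eliminate column q from the other rows.
Row 2 update in column RHS: 8 − 3·(12/5) = 4/5.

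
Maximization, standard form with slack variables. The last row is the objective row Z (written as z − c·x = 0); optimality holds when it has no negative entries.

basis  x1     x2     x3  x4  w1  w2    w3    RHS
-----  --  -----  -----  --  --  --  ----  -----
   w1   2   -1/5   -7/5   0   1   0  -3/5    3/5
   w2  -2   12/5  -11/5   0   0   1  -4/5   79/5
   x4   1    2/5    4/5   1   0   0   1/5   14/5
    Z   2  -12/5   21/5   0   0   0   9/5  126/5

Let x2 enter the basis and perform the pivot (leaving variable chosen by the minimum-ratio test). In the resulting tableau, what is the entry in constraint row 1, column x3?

Ratio test on column x2 — row 1: entry -1/5 ≤ 0; row 2: (79/5)/(12/5) = 79/12; row 3: (14/5)/(2/5) = 7. Minimum is 79/12 at row 2 (w2 leaves); pivot element 12/5.
Divide row 2 by 12/5; eliminate column x2 from the other rows.
Row 1 update in column x3: -7/5 − (-1/5)·(-11/12) = -19/12.

-19/12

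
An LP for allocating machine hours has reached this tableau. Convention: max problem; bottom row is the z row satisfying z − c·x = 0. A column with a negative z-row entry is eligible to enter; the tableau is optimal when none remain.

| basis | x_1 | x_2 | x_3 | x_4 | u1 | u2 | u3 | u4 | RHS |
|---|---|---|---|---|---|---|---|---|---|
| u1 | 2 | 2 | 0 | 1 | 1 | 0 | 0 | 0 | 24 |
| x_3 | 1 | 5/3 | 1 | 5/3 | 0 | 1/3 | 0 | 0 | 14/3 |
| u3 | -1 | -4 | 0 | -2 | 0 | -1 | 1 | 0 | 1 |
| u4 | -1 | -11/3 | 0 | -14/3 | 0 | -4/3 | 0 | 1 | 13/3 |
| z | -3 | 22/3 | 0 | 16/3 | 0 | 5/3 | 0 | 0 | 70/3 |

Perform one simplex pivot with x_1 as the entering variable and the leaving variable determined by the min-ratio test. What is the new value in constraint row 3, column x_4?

Ratio test on column x_1 — row 1: 24/2 = 12; row 2: (14/3)/1 = 14/3; row 3: entry -1 ≤ 0; row 4: entry -1 ≤ 0. Minimum is 14/3 at row 2 (x_3 leaves); pivot element 1.
Divide row 2 by 1; eliminate column x_1 from the other rows.
Row 3 update in column x_4: -2 − (-1)·(5/3) = -1/3.

-1/3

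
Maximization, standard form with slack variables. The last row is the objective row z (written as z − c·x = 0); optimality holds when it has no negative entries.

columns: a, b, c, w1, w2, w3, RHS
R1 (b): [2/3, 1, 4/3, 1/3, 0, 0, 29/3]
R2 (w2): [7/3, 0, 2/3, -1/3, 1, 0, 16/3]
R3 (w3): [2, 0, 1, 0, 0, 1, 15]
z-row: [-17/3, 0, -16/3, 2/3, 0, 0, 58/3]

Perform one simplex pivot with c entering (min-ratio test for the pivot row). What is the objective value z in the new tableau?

Ratio test on column c — row 1: (29/3)/(4/3) = 29/4; row 2: (16/3)/(2/3) = 8; row 3: 15/1 = 15. Minimum is 29/4 at row 1 (b leaves); pivot element 4/3.
Pivot on row 1; the z-row RHS becomes 58/3 − (-16/3)·(29/4) = 58.

58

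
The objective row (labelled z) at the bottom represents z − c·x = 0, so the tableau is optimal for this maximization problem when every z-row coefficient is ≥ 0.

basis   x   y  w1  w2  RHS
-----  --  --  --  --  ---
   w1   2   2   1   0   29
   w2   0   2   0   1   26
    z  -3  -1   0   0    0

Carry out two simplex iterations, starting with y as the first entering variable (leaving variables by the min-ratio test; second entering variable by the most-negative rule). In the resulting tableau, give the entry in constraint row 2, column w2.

Ratio test on column y — row 1: 29/2 = 29/2; row 2: 26/2 = 13. Minimum is 13 at row 2 (w2 leaves); pivot element 2.
Divide row 2 by 2; eliminate column y from the other rows.
Second iteration: most negative z-row entry is -3 in column x, so x enters.
Ratio test on column x — row 1: 3/2 = 3/2; row 2: entry 0 ≤ 0. Minimum is 3/2 at row 1 (w1 leaves); pivot element 2.
Divide row 1 by 2; eliminate column x from the other rows.
After both pivots, the entry at constraint row 2, column w2 is 1/2.

1/2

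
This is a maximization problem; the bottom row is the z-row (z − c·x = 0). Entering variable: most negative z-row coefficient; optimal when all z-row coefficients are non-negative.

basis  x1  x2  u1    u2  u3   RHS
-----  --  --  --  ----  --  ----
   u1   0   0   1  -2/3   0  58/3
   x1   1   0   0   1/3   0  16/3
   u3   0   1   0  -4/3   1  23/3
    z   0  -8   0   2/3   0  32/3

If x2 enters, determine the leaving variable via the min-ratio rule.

Column x2 entries and ratios — u1: 0 ≤ 0, skip; x1: 0 ≤ 0, skip; u3: (23/3)/1 = 23/3.
Smallest ratio is 23/3 in the row of u3, so u3 leaves.

u3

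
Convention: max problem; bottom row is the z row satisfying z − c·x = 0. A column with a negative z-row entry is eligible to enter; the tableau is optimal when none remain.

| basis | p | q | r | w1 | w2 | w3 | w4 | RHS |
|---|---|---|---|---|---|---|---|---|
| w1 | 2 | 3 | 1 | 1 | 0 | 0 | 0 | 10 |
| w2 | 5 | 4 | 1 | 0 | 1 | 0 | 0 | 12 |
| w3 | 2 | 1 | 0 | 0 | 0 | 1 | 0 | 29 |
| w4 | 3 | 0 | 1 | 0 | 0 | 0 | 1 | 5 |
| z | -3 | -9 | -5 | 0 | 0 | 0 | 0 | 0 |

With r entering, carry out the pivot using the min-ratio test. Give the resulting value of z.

25

Ratio test on column r — row 1: 10/1 = 10; row 2: 12/1 = 12; row 3: entry 0 ≤ 0; row 4: 5/1 = 5. Minimum is 5 at row 4 (w4 leaves); pivot element 1.
Pivot on row 4; the z-row RHS becomes 0 − (-5)·5 = 25.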